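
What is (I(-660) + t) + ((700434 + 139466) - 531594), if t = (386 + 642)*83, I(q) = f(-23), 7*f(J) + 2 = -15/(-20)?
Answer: 11021635/28 ≈ 3.9363e+5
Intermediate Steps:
f(J) = -5/28 (f(J) = -2/7 + (-15/(-20))/7 = -2/7 + (-15*(-1/20))/7 = -2/7 + (⅐)*(¾) = -2/7 + 3/28 = -5/28)
I(q) = -5/28
t = 85324 (t = 1028*83 = 85324)
(I(-660) + t) + ((700434 + 139466) - 531594) = (-5/28 + 85324) + ((700434 + 139466) - 531594) = 2389067/28 + (839900 - 531594) = 2389067/28 + 308306 = 11021635/28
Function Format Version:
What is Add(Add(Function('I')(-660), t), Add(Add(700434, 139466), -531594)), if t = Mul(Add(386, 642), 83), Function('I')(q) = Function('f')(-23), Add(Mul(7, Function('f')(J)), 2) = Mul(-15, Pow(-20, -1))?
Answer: Rational(11021635, 28) ≈ 3.9363e+5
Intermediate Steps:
Function('f')(J) = Rational(-5, 28) (Function('f')(J) = Add(Rational(-2, 7), Mul(Rational(1, 7), Mul(-15, Pow(-20, -1)))) = Add(Rational(-2, 7), Mul(Rational(1, 7), Mul(-15, Rational(-1, 20)))) = Add(Rational(-2, 7), Mul(Rational(1, 7), Rational(3, 4))) = Add(Rational(-2, 7), Rational(3, 28)) = Rational(-5, 28))
Function('I')(q) = Rational(-5, 28)
t = 85324 (t = Mul(1028, 83) = 85324)
Add(Add(Function('I')(-660), t), Add(Add(700434, 139466), -531594)) = Add(Add(Rational(-5, 28), 85324), Add(Add(700434, 139466), -531594)) = Add(Rational(2389067, 28), Add(839900, -531594)) = Add(Rational(2389067, 28), 308306) = Rational(11021635, 28)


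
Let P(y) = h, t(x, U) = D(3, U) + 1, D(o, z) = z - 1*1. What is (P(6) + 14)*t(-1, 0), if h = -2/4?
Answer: 0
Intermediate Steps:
D(o, z) = -1 + z (D(o, z) = z - 1 = -1 + z)
t(x, U) = U (t(x, U) = (-1 + U) + 1 = U)
h = -½ (h = -2*¼ = -½ ≈ -0.50000)
P(y) = -½
(P(6) + 14)*t(-1, 0) = (-½ + 14)*0 = (27/2)*0 = 0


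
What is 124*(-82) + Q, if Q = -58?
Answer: -10226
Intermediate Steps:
124*(-82) + Q = 124*(-82) - 58 = -10168 - 58 = -10226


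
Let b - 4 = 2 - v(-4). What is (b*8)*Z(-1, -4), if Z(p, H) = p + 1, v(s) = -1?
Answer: 0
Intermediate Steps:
b = 7 (b = 4 + (2 - 1*(-1)) = 4 + (2 + 1) = 4 + 3 = 7)
Z(p, H) = 1 + p
(b*8)*Z(-1, -4) = (7*8)*(1 - 1) = 56*0 = 0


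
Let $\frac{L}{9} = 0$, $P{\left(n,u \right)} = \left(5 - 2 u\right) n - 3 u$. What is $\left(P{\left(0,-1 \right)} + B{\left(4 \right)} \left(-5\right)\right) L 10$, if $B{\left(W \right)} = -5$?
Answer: $0$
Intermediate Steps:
$P{\left(n,u \right)} = - 3 u + n \left(5 - 2 u\right)$ ($P{\left(n,u \right)} = n \left(5 - 2 u\right) - 3 u = - 3 u + n \left(5 - 2 u\right)$)
$L = 0$ ($L = 9 \cdot 0 = 0$)
$\left(P{\left(0,-1 \right)} + B{\left(4 \right)} \left(-5\right)\right) L 10 = \left(\left(\left(-3\right) \left(-1\right) + 5 \cdot 0 - 0 \left(-1\right)\right) - -25\right) 0 \cdot 10 = \left(\left(3 + 0 + 0\right) + 25\right) 0 \cdot 10 = \left(3 + 25\right) 0 \cdot 10 = 28 \cdot 0 \cdot 10 = 0 \cdot 10 = 0$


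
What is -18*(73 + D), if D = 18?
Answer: -1638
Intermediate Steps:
-18*(73 + D) = -18*(73 + 18) = -18*91 = -1638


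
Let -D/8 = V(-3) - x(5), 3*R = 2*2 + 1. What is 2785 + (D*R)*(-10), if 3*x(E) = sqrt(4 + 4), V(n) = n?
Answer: 2385 - 800*sqrt(2)/9 ≈ 2259.3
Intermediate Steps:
R = 5/3 (R = (2*2 + 1)/3 = (4 + 1)/3 = (1/3)*5 = 5/3 ≈ 1.6667)
x(E) = 2*sqrt(2)/3 (x(E) = sqrt(4 + 4)/3 = sqrt(8)/3 = (2*sqrt(2))/3 = 2*sqrt(2)/3)
D = 24 + 16*sqrt(2)/3 (D = -8*(-3 - 2*sqrt(2)/3) = 24 + 16*sqrt(2)/3 ≈ 31.542)
2785 + (D*R)*(-10) = 2785 + ((24 + 16*sqrt(2)/3)*(5/3))*(-10) = 2785 + (40 + 80*sqrt(2)/9)*(-10) = 2785 + (-400 - 800*sqrt(2)/9) = 2385 - 800*sqrt(2)/9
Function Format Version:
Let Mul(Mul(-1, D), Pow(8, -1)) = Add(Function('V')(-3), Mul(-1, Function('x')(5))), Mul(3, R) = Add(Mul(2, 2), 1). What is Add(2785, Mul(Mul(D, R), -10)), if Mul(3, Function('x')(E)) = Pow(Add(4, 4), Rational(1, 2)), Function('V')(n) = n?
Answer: Add(2385, Mul(Rational(-800, 9), Pow(2, Rational(1, 2)))) ≈ 2259.3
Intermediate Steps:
R = Rational(5, 3) (R = Mul(Rational(1, 3), Add(Mul(2, 2), 1)) = Mul(Rational(1, 3), Add(4, 1)) = Mul(Rational(1, 3), 5) = Rational(5, 3) ≈ 1.6667)
Function('x')(E) = Mul(Rational(2, 3), Pow(2, Rational(1, 2))) (Function('x')(E) = Mul(Rational(1, 3), Pow(Add(4, 4), Rational(1, 2))) = Mul(Rational(1, 3), Pow(8, Rational(1, 2))) = Mul(Rational(1, 3), Mul(2, Pow(2, Rational(1, 2)))) = Mul(Rational(2, 3), Pow(2, Rational(1, 2))))
D = Add(24, Mul(Rational(16, 3), Pow(2, Rational(1, 2)))) (D = Mul(-8, Add(-3, Mul(-1, Mul(Rational(2, 3), Pow(2, Rational(1, 2)))))) = Mul(-8, Add(-3, Mul(Rational(-2, 3), Pow(2, Rational(1, 2))))) = Add(24, Mul(Rational(16, 3), Pow(2, Rational(1, 2)))) ≈ 31.542)
Add(2785, Mul(Mul(D, R), -10)) = Add(2785, Mul(Mul(Add(24, Mul(Rational(16, 3), Pow(2, Rational(1, 2)))), Rational(5, 3)), -10)) = Add(2785, Mul(Add(40, Mul(Rational(80, 9), Pow(2, Rational(1, 2)))), -10)) = Add(2785, Add(-400, Mul(Rational(-800, 9), Pow(2, Rational(1, 2))))) = Add(2385, Mul(Rational(-800, 9), Pow(2, Rational(1, 2))))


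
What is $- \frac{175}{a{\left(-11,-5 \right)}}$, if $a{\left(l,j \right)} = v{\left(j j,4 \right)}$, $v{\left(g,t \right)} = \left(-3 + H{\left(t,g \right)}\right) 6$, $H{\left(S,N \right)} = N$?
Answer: $- \frac{175}{132} \approx -1.3258$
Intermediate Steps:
$v{\left(g,t \right)} = -18 + 6 g$ ($v{\left(g,t \right)} = \left(-3 + g\right) 6 = -18 + 6 g$)
$a{\left(l,j \right)} = -18 + 6 j^{2}$ ($a{\left(l,j \right)} = -18 + 6 j j = -18 + 6 j^{2}$)
$- \frac{175}{a{\left(-11,-5 \right)}} = - \frac{175}{-18 + 6 \left(-5\right)^{2}} = - \frac{175}{-18 + 6 \cdot 25} = - \frac{175}{-18 + 150} = - \frac{175}{132}$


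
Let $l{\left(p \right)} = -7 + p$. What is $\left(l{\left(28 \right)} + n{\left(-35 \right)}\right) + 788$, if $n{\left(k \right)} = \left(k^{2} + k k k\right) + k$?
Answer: $-40876$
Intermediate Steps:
$n{\left(k \right)} = k + k^{2} + k^{3}$ ($n{\left(k \right)} = \left(k^{2} + k^{2} k\right) + k = \left(k^{2} + k^{3}\right) + k = k + k^{2} + k^{3}$)
$\left(l{\left(28 \right)} + n{\left(-35 \right)}\right) + 788 = \left(\left(-7 + 28\right) - 35 \left(1 - 35 + \left(-35\right)^{2}\right)\right) + 788 = \left(21 - 35 \left(1 - 35 + 1225\right)\right) + 788 = \left(21 - 41685\right) + 788 = -41664 + 788 = -40876$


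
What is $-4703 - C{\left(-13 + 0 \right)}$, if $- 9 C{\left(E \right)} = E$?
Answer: $- \frac{42340}{9} \approx -4704.4$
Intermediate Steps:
$C{\left(E \right)} = - \frac{E}{9}$
$-4703 - C{\left(-13 + 0 \right)} = -4703 - - \frac{-13 + 0}{9} = -4703 - \left(- \frac{1}{9}\right) \left(-13\right) = -4703 - \frac{13}{9} = - \frac{42340}{9}$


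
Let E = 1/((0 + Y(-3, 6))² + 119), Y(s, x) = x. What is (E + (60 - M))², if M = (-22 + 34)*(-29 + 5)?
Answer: 2909631481/24025 ≈ 1.2111e+5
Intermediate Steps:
M = -288 (M = 12*(-24) = -288)
E = 1/155 (E = 1/((0 + 6)² + 119) = 1/(6² + 119) = 1/(36 + 119) = 1/155 ≈ 0.0064516)
(E + (60 - M))² = (1/155 + (60 - 1*(-288)))² = (1/155 + (60 + 288))² = (1/155 + 348)² = (53941/155)² = 2909631481/24025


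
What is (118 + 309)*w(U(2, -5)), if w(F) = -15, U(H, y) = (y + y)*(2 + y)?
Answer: -6405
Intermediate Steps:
U(H, y) = 2*y*(2 + y) (U(H, y) = (2*y)*(2 + y) = 2*y*(2 + y))
(118 + 309)*w(U(2, -5)) = (118 + 309)*(-15) = 427*(-15) = -6405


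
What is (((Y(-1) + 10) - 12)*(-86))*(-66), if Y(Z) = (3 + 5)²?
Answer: 351912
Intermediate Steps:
Y(Z) = 64 (Y(Z) = 8² = 64)
(((Y(-1) + 10) - 12)*(-86))*(-66) = (((64 + 10) - 12)*(-86))*(-66) = ((74 - 12)*(-86))*(-66) = (62*(-86))*(-66) = -5332*(-66) = 351912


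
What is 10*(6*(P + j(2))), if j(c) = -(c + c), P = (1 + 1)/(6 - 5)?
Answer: -120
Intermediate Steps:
P = 2 (P = 2/1 = 2*1 = 2)
j(c) = -2*c
10*(6*(P + j(2))) = 10*(6*(2 - 2*2)) = 10*(6*(2 - 4)) = 10*(6*(-2)) = 10*(-12) = -120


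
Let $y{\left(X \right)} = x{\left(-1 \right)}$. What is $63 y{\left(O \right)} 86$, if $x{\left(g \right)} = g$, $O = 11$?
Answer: $-5418$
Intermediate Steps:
$y{\left(X \right)} = -1$
$63 y{\left(O \right)} 86 = 63 \left(-1\right) 86 = \left(-63\right) 86 = -5418$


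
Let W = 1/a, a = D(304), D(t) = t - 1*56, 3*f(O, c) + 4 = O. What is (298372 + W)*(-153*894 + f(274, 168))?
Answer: -2528674090461/62 ≈ -4.0785e+10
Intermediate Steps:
f(O, c) = -4/3 + O/3
D(t) = -56 + t (D(t) = t - 56 = -56 + t)
a = 248 (a = -56 + 304 = 248)
W = 1/248 ≈ 0.0040323
(298372 + W)*(-153*894 + f(274, 168)) = (298372 + 1/248)*(-153*894 + (-4/3 + (⅓)*274)) = 73996257*(-136782 + (-4/3 + 274/3))/248 = 73996257*(-136782 + 90)/248 = (73996257/248)*(-136692) = -2528674090461/62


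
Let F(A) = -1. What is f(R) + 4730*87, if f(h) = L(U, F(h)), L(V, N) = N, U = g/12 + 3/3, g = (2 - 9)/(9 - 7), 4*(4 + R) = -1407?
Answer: 411509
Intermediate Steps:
R = -1423/4 (R = -4 + (¼)*(-1407) = -4 - 1407/4 = -1423/4 ≈ -355.75)
g = -7/2 ≈ -3.5000
U = 17/24 (U = -7/2/12 + 3/3 = -7/2*1/12 + 3*(⅓) = -7/24 + 1 = 17/24 ≈ 0.70833)
f(h) = -1
f(R) + 4730*87 = -1 + 4730*87 = -1 + 411510 = 411509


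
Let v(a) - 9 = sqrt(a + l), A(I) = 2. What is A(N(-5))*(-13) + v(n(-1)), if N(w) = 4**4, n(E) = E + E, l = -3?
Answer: -17 + I*sqrt(5) ≈ -17.0 + 2.2361*I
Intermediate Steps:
n(E) = 2*E
N(w) = 256
v(a) = 9 + sqrt(-3 + a) (v(a) = 9 + sqrt(a - 3) = 9 + sqrt(-3 + a))
A(N(-5))*(-13) + v(n(-1)) = 2*(-13) + (9 + sqrt(-3 + 2*(-1))) = -26 + (9 + sqrt(-3 - 2)) = -26 + (9 + sqrt(-5)) = -26 + (9 + I*sqrt(5)) = -17 + I*sqrt(5)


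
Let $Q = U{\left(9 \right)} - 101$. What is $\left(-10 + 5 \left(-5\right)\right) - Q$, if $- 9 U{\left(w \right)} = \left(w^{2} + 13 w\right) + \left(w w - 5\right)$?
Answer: $\frac{868}{9} \approx 96.444$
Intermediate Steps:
$U{\left(w \right)} = \frac{5}{9} - \frac{13 w}{9} - \frac{2 w^{2}}{9}$ ($U{\left(w \right)} = - \frac{\left(w^{2} + 13 w\right) + \left(w w - 5\right)}{9} = - \frac{\left(w^{2} + 13 w\right) + \left(w^{2} - 5\right)}{9} = - \frac{\left(w^{2} + 13 w\right) + \left(-5 + w^{2}\right)}{9} = - \frac{-5 + 2 w^{2} + 13 w}{9} = \frac{5}{9} - \frac{13 w}{9} - \frac{2 w^{2}}{9}$)
$Q = - \frac{1183}{9}$ ($Q = \left(\frac{5}{9} - 13 - \frac{2 \cdot 9^{2}}{9}\right) - 101 = \left(\frac{5}{9} - 13 - 18\right) - 101 = - \frac{274}{9} - 101 = - \frac{1183}{9} \approx -131.44$)
$\left(-10 + 5 \left(-5\right)\right) - Q = \left(-10 + 5 \left(-5\right)\right) - - \frac{1183}{9} = \left(-10 - 25\right) + \frac{1183}{9} = -35 + \frac{1183}{9} = \frac{868}{9}$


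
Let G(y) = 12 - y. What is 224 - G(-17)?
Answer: 195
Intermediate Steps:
224 - G(-17) = 224 - (12 - 1*(-17)) = 224 - (12 + 17) = 224 - 1*29 = 224 - 29 = 195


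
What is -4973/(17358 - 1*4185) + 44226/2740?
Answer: 284481539/18047010 ≈ 15.763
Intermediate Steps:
-4973/(17358 - 1*4185) + 44226/2740 = -4973/(17358 - 4185) + 44226*(1/2740) = -4973/13173 + 22113/1370 = 284481539/18047010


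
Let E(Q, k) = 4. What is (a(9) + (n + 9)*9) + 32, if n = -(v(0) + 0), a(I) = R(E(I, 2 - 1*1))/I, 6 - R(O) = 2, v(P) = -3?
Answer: 1264/9 ≈ 140.44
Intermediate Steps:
R(O) = 4 (R(O) = 6 - 1*2 = 6 - 2 = 4)
a(I) = 4/I
n = 3 (n = -(-3 + 0) = -1*(-3) = 3)
(a(9) + (n + 9)*9) + 32 = (4/9 + (3 + 9)*9) + 32 = (4*(1/9) + 12*9) + 32 = (4/9 + 108) + 32 = 976/9 + 32 = 1264/9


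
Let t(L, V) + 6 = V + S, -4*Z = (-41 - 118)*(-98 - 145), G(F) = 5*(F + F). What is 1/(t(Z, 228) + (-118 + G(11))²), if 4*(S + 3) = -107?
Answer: 4/1025 ≈ 0.0039024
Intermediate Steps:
S = -119/4 (S = -3 + (¼)*(-107) = -3 - 107/4 = -119/4 ≈ -29.750)
G(F) = 10*F (G(F) = 5*(2*F) = 10*F)
Z = -38637/4 (Z = -(-41 - 118)*(-98 - 145)/4 = -(-159)*(-243)/4 = -¼*38637 = -38637/4 ≈ -9659.3)
t(L, V) = -143/4 + V (t(L, V) = -6 + (V - 119/4) = -6 + (-119/4 + V) = -143/4 + V)
1/(t(Z, 228) + (-118 + G(11))²) = 1/((-143/4 + 228) + (-118 + 10*11)²) = 1/(769/4 + (-118 + 110)²) = 1/(769/4 + (-8)²) = 1/(769/4 + 64) = 1/(1025/4) = 4/1025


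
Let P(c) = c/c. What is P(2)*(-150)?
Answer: -150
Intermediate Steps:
P(c) = 1
P(2)*(-150) = 1*(-150) = -150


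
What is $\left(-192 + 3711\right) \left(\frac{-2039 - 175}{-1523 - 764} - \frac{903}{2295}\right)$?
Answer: $\frac{23122429}{11435} \approx 2022.1$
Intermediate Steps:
$\left(-192 + 3711\right) \left(\frac{-2039 - 175}{-1523 - 764} - \frac{903}{2295}\right) = 3519 \left(- \frac{2214}{-2287} - \frac{301}{765}\right) = 3519 \left(\left(-2214\right) \left(- \frac{1}{2287}\right) - \frac{301}{765}\right) = 3519 \left(\frac{2214}{2287} - \frac{301}{765}\right) = 3519 \cdot \frac{1005323}{1749555} = \frac{23122429}{11435}$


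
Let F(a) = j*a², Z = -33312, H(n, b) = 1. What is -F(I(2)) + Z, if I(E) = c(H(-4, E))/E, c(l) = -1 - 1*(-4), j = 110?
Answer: -67119/2 ≈ -33560.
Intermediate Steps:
c(l) = 3 (c(l) = -1 + 4 = 3)
I(E) = 3/E
F(a) = 110*a²
-F(I(2)) + Z = -110*(3/2)² - 33312 = -110*9/4 - 33312 = -1*495/2 - 33312 = -495/2 - 33312 = -67119/2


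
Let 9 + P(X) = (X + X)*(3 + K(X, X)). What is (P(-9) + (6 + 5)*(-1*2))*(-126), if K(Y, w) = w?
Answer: -9702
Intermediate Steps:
P(X) = -9 + 2*X*(3 + X) (P(X) = -9 + (X + X)*(3 + X) = -9 + (2*X)*(3 + X) = -9 + 2*X*(3 + X))
(P(-9) + (6 + 5)*(-1*2))*(-126) = ((-9 + 2*(-9)² + 6*(-9)) + (6 + 5)*(-1*2))*(-126) = ((-9 + 2*81 - 54) + 11*(-2))*(-126) = ((-9 + 162 - 54) - 22)*(-126) = (99 - 22)*(-126) = 77*(-126) = -9702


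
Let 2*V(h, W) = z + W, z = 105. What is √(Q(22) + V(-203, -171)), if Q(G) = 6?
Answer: 3*I*√3 ≈ 5.1962*I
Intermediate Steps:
V(h, W) = 105/2 + W/2 (V(h, W) = (105 + W)/2 = 105/2 + W/2)
√(Q(22) + V(-203, -171)) = √(6 + (105/2 + (½)*(-171))) = √(6 + (105/2 - 171/2)) = √(6 - 33) = √(-27) = 3*I*√3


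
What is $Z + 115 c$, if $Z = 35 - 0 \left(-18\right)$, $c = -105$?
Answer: $-12040$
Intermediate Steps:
$Z = 35$ ($Z = 35 - 0 = 35 + 0 = 35$)
$Z + 115 c = 35 + 115 \left(-105\right) = 35 - 12075 = -12040$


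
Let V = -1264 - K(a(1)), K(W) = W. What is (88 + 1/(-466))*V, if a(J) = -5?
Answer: -51627813/466 ≈ -1.1079e+5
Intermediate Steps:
V = -1259 (V = -1264 - 1*(-5) = -1264 + 5 = -1259)
(88 + 1/(-466))*V = (88 + 1/(-466))*(-1259) = (88 - 1/466)*(-1259) = (41007/466)*(-1259) = -51627813/466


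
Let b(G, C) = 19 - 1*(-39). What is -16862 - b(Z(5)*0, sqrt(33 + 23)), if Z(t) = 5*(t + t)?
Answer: -16920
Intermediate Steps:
Z(t) = 10*t (Z(t) = 5*(2*t) = 10*t)
b(G, C) = 58 (b(G, C) = 19 + 39 = 58)
-16862 - b(Z(5)*0, sqrt(33 + 23)) = -16862 - 1*58 = -16862 - 58 = -16920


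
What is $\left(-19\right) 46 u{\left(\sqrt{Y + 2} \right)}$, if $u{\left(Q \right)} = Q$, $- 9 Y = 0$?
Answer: $- 874 \sqrt{2} \approx -1236.0$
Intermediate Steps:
$Y = 0$ ($Y = \left(- \frac{1}{9}\right) 0 = 0$)
$\left(-19\right) 46 u{\left(\sqrt{Y + 2} \right)} = \left(-19\right) 46 \sqrt{0 + 2} = - 874 \sqrt{2}$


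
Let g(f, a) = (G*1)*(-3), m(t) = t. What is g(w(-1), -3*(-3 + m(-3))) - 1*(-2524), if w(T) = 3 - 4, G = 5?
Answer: 2509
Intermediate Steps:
w(T) = -1
g(f, a) = -15 (g(f, a) = (5*1)*(-3) = 5*(-3) = -15)
g(w(-1), -3*(-3 + m(-3))) - 1*(-2524) = -15 - 1*(-2524) = -15 + 2524 = 2509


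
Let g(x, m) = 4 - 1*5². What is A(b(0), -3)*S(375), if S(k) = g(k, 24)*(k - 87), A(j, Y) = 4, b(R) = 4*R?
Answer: -24192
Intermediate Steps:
g(x, m) = -21 (g(x, m) = 4 - 1*25 = 4 - 25 = -21)
S(k) = 1827 - 21*k (S(k) = -21*(k - 87) = -21*(-87 + k) = 1827 - 21*k)
A(b(0), -3)*S(375) = 4*(1827 - 21*375) = 4*(1827 - 7875) = 4*(-6048) = -24192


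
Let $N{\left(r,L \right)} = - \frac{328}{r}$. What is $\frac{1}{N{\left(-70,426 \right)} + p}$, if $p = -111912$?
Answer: $- \frac{35}{3916756} \approx -8.936 \cdot 10^{-6}$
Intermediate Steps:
$\frac{1}{N{\left(-70,426 \right)} + p} = \frac{1}{- \frac{328}{-70} - 111912} = \frac{1}{\left(-328\right) \left(- \frac{1}{70}\right) - 111912} = \frac{1}{\frac{164}{35} - 111912} = \frac{1}{- \frac{3916756}{35}} = - \frac{35}{3916756}$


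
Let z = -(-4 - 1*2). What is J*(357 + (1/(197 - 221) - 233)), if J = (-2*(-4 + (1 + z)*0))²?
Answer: 23800/3 ≈ 7933.3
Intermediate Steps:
z = 6 (z = -(-4 - 2) = -1*(-6) = 6)
J = 64 (J = (-2*(-4 + (1 + 6)*0))² = (-2*(-4 + 7*0))² = (-2*(-4 + 0))² = (-2*(-4))² = 8² = 64)
J*(357 + (1/(197 - 221) - 233)) = 64*(357 + (1/(197 - 221) - 233)) = 64*(357 + (1/(-24) - 233)) = 64*(357 + (-1/24 - 233)) = 64*(357 - 5593/24) = 64*(2975/24) = 23800/3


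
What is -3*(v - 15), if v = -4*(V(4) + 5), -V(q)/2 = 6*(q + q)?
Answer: -1047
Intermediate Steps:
V(q) = -24*q (V(q) = -12*(q + q) = -12*2*q = -24*q)
v = 364 (v = -4*(-24*4 + 5) = -4*(-96 + 5) = -4*(-91) = 364)
-3*(v - 15) = -3*(364 - 15) = -3*349 = -1047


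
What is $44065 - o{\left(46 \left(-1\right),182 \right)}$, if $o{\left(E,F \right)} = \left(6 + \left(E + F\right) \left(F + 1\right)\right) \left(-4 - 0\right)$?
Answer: $143641$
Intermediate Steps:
$o{\left(E,F \right)} = -24 - 4 \left(1 + F\right) \left(E + F\right)$ ($o{\left(E,F \right)} = \left(6 + \left(E + F\right) \left(1 + F\right)\right) \left(-4 + 0\right) = \left(6 + \left(1 + F\right) \left(E + F\right)\right) \left(-4\right) = -24 - 4 \left(1 + F\right) \left(E + F\right)$)
$44065 - o{\left(46 \left(-1\right),182 \right)} = 44065 - \left(-24 - 4 \cdot 46 \left(-1\right) - 728 - 4 \cdot 182^{2} - 4 \cdot 46 \left(-1\right) 182\right) = 44065 - \left(-24 - -184 - 728 - 132496 - \left(-184\right) 182\right) = 44065 - \left(-24 + 184 - 728 - 132496 + 33488\right) = 44065 - -99576 = 44065 + 99576 = 143641$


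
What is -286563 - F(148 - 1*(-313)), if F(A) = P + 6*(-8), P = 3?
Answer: -286518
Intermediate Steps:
F(A) = -45 (F(A) = 3 + 6*(-8) = 3 - 48 = -45)
-286563 - F(148 - 1*(-313)) = -286563 - 1*(-45) = -286563 + 45 = -286518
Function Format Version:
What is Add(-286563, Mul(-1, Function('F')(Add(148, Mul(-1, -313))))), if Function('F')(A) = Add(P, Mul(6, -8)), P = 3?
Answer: -286518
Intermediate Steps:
Function('F')(A) = -45 (Function('F')(A) = Add(3, Mul(6, -8)) = Add(3, -48) = -45)
Add(-286563, Mul(-1, Function('F')(Add(148, Mul(-1, -313))))) = Add(-286563, Mul(-1, -45)) = Add(-286563, 45) = -286518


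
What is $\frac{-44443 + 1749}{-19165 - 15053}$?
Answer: $\frac{21347}{17109} \approx 1.2477$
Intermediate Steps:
$\frac{-44443 + 1749}{-19165 - 15053} = - \frac{42694}{-34218} = \left(-42694\right) \left(- \frac{1}{34218}\right) = \frac{21347}{17109}$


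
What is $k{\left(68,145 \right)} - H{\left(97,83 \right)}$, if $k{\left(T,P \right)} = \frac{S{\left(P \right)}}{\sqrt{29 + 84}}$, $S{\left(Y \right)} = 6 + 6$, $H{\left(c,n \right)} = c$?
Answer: $-97 + \frac{12 \sqrt{113}}{113} \approx -95.871$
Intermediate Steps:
$S{\left(Y \right)} = 12$
$k{\left(T,P \right)} = \frac{12 \sqrt{113}}{113}$ ($k{\left(T,P \right)} = \frac{12}{\sqrt{29 + 84}} = \frac{12}{\sqrt{113}} = 12 \frac{\sqrt{113}}{113} = \frac{12 \sqrt{113}}{113}$)
$k{\left(68,145 \right)} - H{\left(97,83 \right)} = \frac{12 \sqrt{113}}{113} - 97 = -97 + \frac{12 \sqrt{113}}{113}$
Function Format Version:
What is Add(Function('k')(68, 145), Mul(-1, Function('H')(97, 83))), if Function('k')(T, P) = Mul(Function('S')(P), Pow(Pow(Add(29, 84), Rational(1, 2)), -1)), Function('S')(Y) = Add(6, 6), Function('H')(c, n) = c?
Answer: Add(-97, Mul(Rational(12, 113), Pow(113, Rational(1, 2)))) ≈ -95.871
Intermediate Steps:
Function('S')(Y) = 12
Function('k')(T, P) = Mul(Rational(12, 113), Pow(113, Rational(1, 2))) (Function('k')(T, P) = Mul(12, Pow(Pow(Add(29, 84), Rational(1, 2)), -1)) = Mul(12, Pow(Pow(113, Rational(1, 2)), -1)) = Mul(12, Mul(Rational(1, 113), Pow(113, Rational(1, 2)))) = Mul(Rational(12, 113), Pow(113, Rational(1, 2))))
Add(Function('k')(68, 145), Mul(-1, Function('H')(97, 83))) = Add(Mul(Rational(12, 113), Pow(113, Rational(1, 2))), Mul(-1, 97)) = Add(Mul(Rational(12, 113), Pow(113, Rational(1, 2))), -97) = Add(-97, Mul(Rational(12, 113), Pow(113, Rational(1, 2))))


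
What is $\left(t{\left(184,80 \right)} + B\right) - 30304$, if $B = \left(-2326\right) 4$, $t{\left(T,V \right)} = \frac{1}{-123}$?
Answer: $- \frac{4871785}{123} \approx -39608.0$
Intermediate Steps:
$t{\left(T,V \right)} = - \frac{1}{123}$
$B = -9304$
$\left(t{\left(184,80 \right)} + B\right) - 30304 = \left(- \frac{1}{123} - 9304\right) - 30304 = - \frac{1144393}{123} - 30304 = - \frac{4871785}{123}$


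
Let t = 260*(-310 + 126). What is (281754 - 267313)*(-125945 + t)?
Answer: -2509629185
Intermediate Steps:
t = -47840 (t = 260*(-184) = -47840)
(281754 - 267313)*(-125945 + t) = (281754 - 267313)*(-125945 - 47840) = 14441*(-173785) = -2509629185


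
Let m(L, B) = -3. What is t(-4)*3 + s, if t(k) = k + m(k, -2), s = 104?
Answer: 83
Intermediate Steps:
t(k) = -3 + k (t(k) = k - 3 = -3 + k)
t(-4)*3 + s = (-3 - 4)*3 + 104 = -7*3 + 104 = -21 + 104 = 83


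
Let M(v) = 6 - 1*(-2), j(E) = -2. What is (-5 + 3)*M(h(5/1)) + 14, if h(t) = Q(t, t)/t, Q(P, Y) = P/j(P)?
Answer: -2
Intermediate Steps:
Q(P, Y) = -P/2 (Q(P, Y) = P/(-2) = P*(-½) = -P/2)
h(t) = -½ (h(t) = (-t/2)/t = -½)
M(v) = 8 (M(v) = 6 + 2 = 8)
(-5 + 3)*M(h(5/1)) + 14 = (-5 + 3)*8 + 14 = -2*8 + 14 = -16 + 14 = -2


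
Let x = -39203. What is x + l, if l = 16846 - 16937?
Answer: -39294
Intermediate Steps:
l = -91
x + l = -39203 - 91 = -39294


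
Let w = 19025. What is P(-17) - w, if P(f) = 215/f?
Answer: -323640/17 ≈ -19038.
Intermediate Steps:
P(-17) - w = 215/(-17) - 1*19025 = 215*(-1/17) - 19025 = -215/17 - 19025 = -323640/17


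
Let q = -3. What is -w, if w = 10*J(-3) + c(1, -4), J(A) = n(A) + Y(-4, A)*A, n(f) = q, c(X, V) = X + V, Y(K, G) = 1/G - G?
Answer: 113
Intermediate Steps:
c(X, V) = V + X
n(f) = -3
J(A) = -3 + A*(1/A - A) (J(A) = -3 + (1/A - A)*A = -3 + A*(1/A - A))
w = -113 (w = 10*(-2 - 1*(-3)²) + (-4 + 1) = 10*(-2 - 1*9) - 3 = 10*(-2 - 9) - 3 = 10*(-11) - 3 = -110 - 3 = -113)
-w = -1*(-113) = 113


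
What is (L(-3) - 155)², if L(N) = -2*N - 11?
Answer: 25600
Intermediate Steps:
L(N) = -11 - 2*N
(L(-3) - 155)² = ((-11 - 2*(-3)) - 155)² = ((-11 + 6) - 155)² = (-5 - 155)² = (-160)² = 25600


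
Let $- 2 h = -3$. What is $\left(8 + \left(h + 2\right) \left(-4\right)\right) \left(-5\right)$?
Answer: $30$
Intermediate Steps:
$h = \frac{3}{2}$ ($h = \left(- \frac{1}{2}\right) \left(-3\right) = \frac{3}{2} \approx 1.5$)
$\left(8 + \left(h + 2\right) \left(-4\right)\right) \left(-5\right) = \left(8 + \left(\frac{3}{2} + 2\right) \left(-4\right)\right) \left(-5\right) = \left(8 + \frac{7}{2} \left(-4\right)\right) \left(-5\right) = \left(8 - 14\right) \left(-5\right) = \left(-6\right) \left(-5\right) = 30$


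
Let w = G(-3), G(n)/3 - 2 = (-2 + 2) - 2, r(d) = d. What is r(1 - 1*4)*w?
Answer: 0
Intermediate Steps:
G(n) = 0 (G(n) = 6 + 3*((-2 + 2) - 2) = 6 + 3*(0 - 2) = 6 + 3*(-2) = 6 - 6 = 0)
w = 0
r(1 - 1*4)*w = (1 - 1*4)*0 = (1 - 4)*0 = -3*0 = 0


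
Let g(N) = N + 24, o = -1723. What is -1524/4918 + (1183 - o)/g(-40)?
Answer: -3579023/19672 ≈ -181.93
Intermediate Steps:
g(N) = 24 + N
-1524/4918 + (1183 - o)/g(-40) = -1524/4918 + (1183 - 1*(-1723))/(24 - 40) = -1524*1/4918 + (1183 + 1723)/(-16) = -762/2459 + 2906*(-1/16) = -762/2459 - 1453/8 = -3579023/19672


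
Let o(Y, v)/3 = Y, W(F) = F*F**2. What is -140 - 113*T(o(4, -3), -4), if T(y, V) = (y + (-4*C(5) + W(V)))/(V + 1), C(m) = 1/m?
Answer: -10644/5 ≈ -2128.8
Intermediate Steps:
W(F) = F**3
o(Y, v) = 3*Y
T(y, V) = (-4/5 + y + V**3)/(1 + V) (T(y, V) = (y + (-4/5 + V**3))/(V + 1) = (y + (-4*1/5 + V**3))/(1 + V) = (y + (-4/5 + V**3))/(1 + V) = (-4/5 + y + V**3)/(1 + V))
-140 - 113*T(o(4, -3), -4) = -140 - 113*(-4/5 + 3*4 + (-4)**3)/(1 - 4) = -140 - 113*(-4/5 + 12 - 64)/(-3) = -140 - (-113)*(-264)/(3*5) = -140 - 113*88/5 = -140 - 9944/5 = -10644/5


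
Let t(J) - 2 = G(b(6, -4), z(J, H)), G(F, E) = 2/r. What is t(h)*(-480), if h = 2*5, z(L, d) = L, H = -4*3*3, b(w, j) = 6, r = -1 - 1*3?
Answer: -720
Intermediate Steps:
r = -4 (r = -1 - 3 = -4)
H = -36 (H = -12*3 = -36)
h = 10
G(F, E) = -½ (G(F, E) = 2/(-4) = 2*(-¼) = -½)
t(J) = 3/2 (t(J) = 2 - ½ = 3/2)
t(h)*(-480) = (3/2)*(-480) = -720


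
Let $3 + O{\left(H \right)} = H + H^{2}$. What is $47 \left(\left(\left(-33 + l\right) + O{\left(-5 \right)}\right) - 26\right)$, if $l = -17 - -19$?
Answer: $-1880$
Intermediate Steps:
$l = 2$ ($l = -17 + 19 = 2$)
$O{\left(H \right)} = -3 + H + H^{2}$ ($O{\left(H \right)} = -3 + \left(H + H^{2}\right) = -3 + H + H^{2}$)
$47 \left(\left(\left(-33 + l\right) + O{\left(-5 \right)}\right) - 26\right) = 47 \left(\left(\left(-33 + 2\right) - \left(8 - 25\right)\right) - 26\right) = 47 \left(\left(-31 - -17\right) - 26\right) = 47 \left(\left(-31 + 17\right) - 26\right) = 47 \left(-14 - 26\right) = 47 \left(-40\right) = -1880$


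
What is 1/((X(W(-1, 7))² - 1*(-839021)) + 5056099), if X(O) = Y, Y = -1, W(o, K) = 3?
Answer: 1/5895121 ≈ 1.6963e-7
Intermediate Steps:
X(O) = -1
1/((X(W(-1, 7))² - 1*(-839021)) + 5056099) = 1/(((-1)² - 1*(-839021)) + 5056099) = 1/((1 + 839021) + 5056099) = 1/(839022 + 5056099) = 1/5895121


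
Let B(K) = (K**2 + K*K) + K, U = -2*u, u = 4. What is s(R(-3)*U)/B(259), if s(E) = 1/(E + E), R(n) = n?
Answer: 1/6452208 ≈ 1.5499e-7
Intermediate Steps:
U = -8 (U = -2*4 = -8)
B(K) = K + 2*K**2 (B(K) = (K**2 + K**2) + K = 2*K**2 + K = K + 2*K**2)
s(E) = 1/(2*E)
s(R(-3)*U)/B(259) = (1/(2*((-3*(-8)))))/((259*(1 + 2*259))) = ((1/2)/24)/((259*(1 + 518))) = ((1/2)*(1/24))/((259*519)) = (1/48)/134421 = (1/48)*(1/134421) = 1/6452208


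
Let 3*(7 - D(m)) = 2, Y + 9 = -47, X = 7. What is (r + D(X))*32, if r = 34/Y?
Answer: 3848/21 ≈ 183.24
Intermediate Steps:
Y = -56 (Y = -9 - 47 = -56)
r = -17/28 (r = 34/(-56) = 34*(-1/56) = -17/28 ≈ -0.60714)
D(m) = 19/3 (D(m) = 7 - ⅓*2 = 7 - ⅔ = 19/3)
(r + D(X))*32 = (-17/28 + 19/3)*32 = (481/84)*32 = 3848/21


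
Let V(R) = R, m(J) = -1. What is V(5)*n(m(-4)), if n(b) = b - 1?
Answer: -10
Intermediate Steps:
n(b) = -1 + b
V(5)*n(m(-4)) = 5*(-1 - 1) = 5*(-2) = -10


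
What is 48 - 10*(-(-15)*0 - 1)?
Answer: 58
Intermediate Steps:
48 - 10*(-(-15)*0 - 1) = 48 - 10*(-3*0 - 1) = 48 - 10*(0 - 1) = 48 - 10*(-1) = 48 + 10 = 58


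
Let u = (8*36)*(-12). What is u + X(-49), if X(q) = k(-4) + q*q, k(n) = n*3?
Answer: -1067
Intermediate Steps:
k(n) = 3*n
X(q) = -12 + q² (X(q) = 3*(-4) + q*q = -12 + q²)
u = -3456 (u = 288*(-12) = -3456)
u + X(-49) = -3456 + (-12 + (-49)²) = -3456 + (-12 + 2401) = -3456 + 2389 = -1067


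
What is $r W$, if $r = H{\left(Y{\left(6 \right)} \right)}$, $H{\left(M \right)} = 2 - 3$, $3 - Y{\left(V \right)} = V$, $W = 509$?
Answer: $-509$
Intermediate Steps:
$Y{\left(V \right)} = 3 - V$
$H{\left(M \right)} = -1$ ($H{\left(M \right)} = 2 - 3 = -1$)
$r = -1$
$r W = \left(-1\right) 509 = -509$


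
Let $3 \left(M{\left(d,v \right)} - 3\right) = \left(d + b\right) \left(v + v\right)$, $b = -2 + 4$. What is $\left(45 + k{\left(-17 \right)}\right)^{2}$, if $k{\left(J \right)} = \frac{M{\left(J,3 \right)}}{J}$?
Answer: $\frac{627264}{289} \approx 2170.5$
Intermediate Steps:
$b = 2$
$M{\left(d,v \right)} = 3 + \frac{2 v \left(2 + d\right)}{3}$ ($M{\left(d,v \right)} = 3 + \frac{\left(d + 2\right) \left(v + v\right)}{3} = 3 + \frac{\left(2 + d\right) 2 v}{3} = 3 + \frac{2 v \left(2 + d\right)}{3}$)
$k{\left(J \right)} = \frac{7 + 2 J}{J}$ ($k{\left(J \right)} = \frac{3 + \frac{4}{3} \cdot 3 + \frac{2}{3} J 3}{J} = \frac{3 + 4 + 2 J}{J} = \frac{7 + 2 J}{J}$)
$\left(45 + k{\left(-17 \right)}\right)^{2} = \left(45 + \left(2 + \frac{7}{-17}\right)\right)^{2} = \left(45 + \left(2 + 7 \left(- \frac{1}{17}\right)\right)\right)^{2} = \left(45 + \left(2 - \frac{7}{17}\right)\right)^{2} = \left(45 + \frac{27}{17}\right)^{2} = \left(\frac{792}{17}\right)^{2} = \frac{627264}{289}$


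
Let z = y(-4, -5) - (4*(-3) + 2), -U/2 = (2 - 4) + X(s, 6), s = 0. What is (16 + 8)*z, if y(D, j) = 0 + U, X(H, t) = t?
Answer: 48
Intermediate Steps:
U = -8 (U = -2*((2 - 4) + 6) = -2*(-2 + 6) = -2*4 = -8)
y(D, j) = -8 (y(D, j) = 0 - 8 = -8)
z = 2 (z = -8 - (4*(-3) + 2) = -8 - (-12 + 2) = -8 - 1*(-10) = -8 + 10 = 2)
(16 + 8)*z = (16 + 8)*2 = 24*2 = 48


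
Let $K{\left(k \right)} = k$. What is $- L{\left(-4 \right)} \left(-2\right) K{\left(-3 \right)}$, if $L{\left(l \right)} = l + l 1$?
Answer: $48$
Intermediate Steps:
$L{\left(l \right)} = 2 l$ ($L{\left(l \right)} = l + l = 2 l$)
$- L{\left(-4 \right)} \left(-2\right) K{\left(-3 \right)} = - 2 \left(-4\right) \left(-2\right) \left(-3\right) = - \left(-8\right) \left(-2\right) \left(-3\right) = - 16 \left(-3\right) = \left(-1\right) \left(-48\right) = 48$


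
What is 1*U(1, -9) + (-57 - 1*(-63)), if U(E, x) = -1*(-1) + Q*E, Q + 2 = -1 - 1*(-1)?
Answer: 5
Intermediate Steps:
Q = -2 (Q = -2 + (-1 - 1*(-1)) = -2 + (-1 + 1) = -2 + 0 = -2)
U(E, x) = 1 - 2*E (U(E, x) = -1*(-1) - 2*E = 1 - 2*E)
1*U(1, -9) + (-57 - 1*(-63)) = 1*(1 - 2*1) + (-57 - 1*(-63)) = 1*(1 - 2) + (-57 + 63) = 1*(-1) + 6 = -1 + 6 = 5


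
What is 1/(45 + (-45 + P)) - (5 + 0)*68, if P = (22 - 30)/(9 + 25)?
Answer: -1377/4 ≈ -344.25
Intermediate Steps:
P = -4/17 (P = -8/34 = -8*1/34 = -4/17 ≈ -0.23529)
1/(45 + (-45 + P)) - (5 + 0)*68 = 1/(45 + (-45 - 4/17)) - (5 + 0)*68 = 1/(45 - 769/17) - 1*5*68 = 1/(-4/17) - 5*68 = -17/4 - 340 = -1377/4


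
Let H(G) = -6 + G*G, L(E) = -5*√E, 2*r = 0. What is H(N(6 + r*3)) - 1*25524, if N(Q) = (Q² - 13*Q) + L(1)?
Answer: -23321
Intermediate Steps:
r = 0 (r = (½)*0 = 0)
N(Q) = -5 + Q² - 13*Q (N(Q) = (Q² - 13*Q) - 5*√1 = (Q² - 13*Q) - 5*1 = (Q² - 13*Q) - 5 = -5 + Q² - 13*Q)
H(G) = -6 + G²
H(N(6 + r*3)) - 1*25524 = (-6 + (-5 + (6 + 0*3)² - 13*(6 + 0*3))²) - 1*25524 = (-6 + (-5 + (6 + 0)² - 13*(6 + 0))²) - 25524 = (-6 + (-5 + 6² - 13*6)²) - 25524 = (-6 + (-5 + 36 - 78)²) - 25524 = (-6 + (-47)²) - 25524 = (-6 + 2209) - 25524 = 2203 - 25524 = -23321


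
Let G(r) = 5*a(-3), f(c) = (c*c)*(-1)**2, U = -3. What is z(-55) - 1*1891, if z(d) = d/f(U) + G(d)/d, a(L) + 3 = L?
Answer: -187760/99 ≈ -1896.6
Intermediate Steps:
a(L) = -3 + L
f(c) = c**2 (f(c) = c**2*1 = c**2)
G(r) = -30 (G(r) = 5*(-3 - 3) = 5*(-6) = -30)
z(d) = -30/d + d/9 (z(d) = d/((-3)**2) - 30/d = d/9 - 30/d = -30/d + d/9)
z(-55) - 1*1891 = (-30/(-55) + (1/9)*(-55)) - 1*1891 = (-30*(-1/55) - 55/9) - 1891 = (6/11 - 55/9) - 1891 = -551/99 - 1891 = -187760/99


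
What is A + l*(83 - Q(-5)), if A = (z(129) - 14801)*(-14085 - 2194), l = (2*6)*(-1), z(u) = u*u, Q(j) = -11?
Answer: -29954488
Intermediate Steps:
z(u) = u**2
l = -12 (l = 12*(-1) = -12)
A = -29953360 (A = (129**2 - 14801)*(-14085 - 2194) = (16641 - 14801)*(-16279) = 1840*(-16279) = -29953360)
A + l*(83 - Q(-5)) = -29953360 - 12*(83 - 1*(-11)) = -29953360 - 12*(83 + 11) = -29953360 - 12*94 = -29953360 - 1128 = -29954488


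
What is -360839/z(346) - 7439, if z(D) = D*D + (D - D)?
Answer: -890928163/119716 ≈ -7442.0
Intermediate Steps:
z(D) = D**2 (z(D) = D**2 + 0 = D**2)
-360839/z(346) - 7439 = -360839/(346**2) - 7439 = -360839/119716 - 7439 = -890928163/119716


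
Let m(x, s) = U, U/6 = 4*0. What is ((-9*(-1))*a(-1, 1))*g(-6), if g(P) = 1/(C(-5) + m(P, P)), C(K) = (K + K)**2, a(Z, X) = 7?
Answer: 63/100 ≈ 0.63000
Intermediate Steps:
U = 0 (U = 6*(4*0) = 6*0 = 0)
m(x, s) = 0
C(K) = 4*K**2 (C(K) = (2*K)**2 = 4*K**2)
g(P) = 1/100 (g(P) = 1/(4*(-5)**2 + 0) = 1/(4*25 + 0) = 1/(100 + 0) = 1/100)
((-9*(-1))*a(-1, 1))*g(-6) = (-9*(-1)*7)*(1/100) = (9*7)*(1/100) = 63*(1/100) = 63/100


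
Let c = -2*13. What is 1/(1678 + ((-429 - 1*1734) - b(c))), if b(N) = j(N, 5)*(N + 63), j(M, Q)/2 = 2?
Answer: -1/633 ≈ -0.0015798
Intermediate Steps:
j(M, Q) = 4 (j(M, Q) = 2*2 = 4)
c = -26
b(N) = 252 + 4*N (b(N) = 4*(N + 63) = 4*(63 + N) = 252 + 4*N)
1/(1678 + ((-429 - 1*1734) - b(c))) = 1/(1678 + ((-429 - 1*1734) - (252 + 4*(-26)))) = 1/(1678 + ((-429 - 1734) - (252 - 104))) = 1/(1678 + (-2163 - 1*148)) = 1/(1678 + (-2163 - 148)) = 1/(1678 - 2311) = 1/(-633) = -1/633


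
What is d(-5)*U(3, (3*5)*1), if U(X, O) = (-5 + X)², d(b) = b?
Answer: -20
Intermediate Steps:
d(-5)*U(3, (3*5)*1) = -5*(-5 + 3)² = -5*(-2)² = -5*4 = -20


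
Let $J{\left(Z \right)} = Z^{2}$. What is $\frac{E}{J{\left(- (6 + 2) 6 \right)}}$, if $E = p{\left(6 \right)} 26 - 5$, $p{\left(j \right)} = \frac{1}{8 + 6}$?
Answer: $- \frac{11}{8064} \approx -0.0013641$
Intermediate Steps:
$p{\left(j \right)} = \frac{1}{14}$
$E = - \frac{22}{7}$ ($E = \frac{1}{14} \cdot 26 - 5 = \frac{13}{7} - 5 = - \frac{22}{7} \approx -3.1429$)
$\frac{E}{J{\left(- (6 + 2) 6 \right)}} = - \frac{22}{7 \left(- (6 + 2) 6\right)^{2}} = - \frac{22}{7 \left(\left(-1\right) 8 \cdot 6\right)^{2}} = - \frac{22}{7 \left(\left(-8\right) 6\right)^{2}} = - \frac{22}{7 \left(-48\right)^{2}} = - \frac{22}{7 \cdot 2304} = \left(- \frac{22}{7}\right) \frac{1}{2304} = - \frac{11}{8064}$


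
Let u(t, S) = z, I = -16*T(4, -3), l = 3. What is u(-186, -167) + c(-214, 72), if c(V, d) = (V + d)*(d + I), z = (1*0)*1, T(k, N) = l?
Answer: -3408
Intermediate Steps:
T(k, N) = 3
z = 0 (z = 0*1 = 0)
I = -48 (I = -16*3 = -48)
u(t, S) = 0
c(V, d) = (-48 + d)*(V + d) (c(V, d) = (V + d)*(d - 48) = (V + d)*(-48 + d) = (-48 + d)*(V + d))
u(-186, -167) + c(-214, 72) = 0 + (72² - 48*(-214) - 48*72 - 214*72) = 0 + (5184 + 10272 - 3456 - 15408) = 0 - 3408 = -3408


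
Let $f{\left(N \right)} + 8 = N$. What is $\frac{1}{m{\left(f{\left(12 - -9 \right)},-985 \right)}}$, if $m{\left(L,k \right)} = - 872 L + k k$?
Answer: $\frac{1}{958889} \approx 1.0429 \cdot 10^{-6}$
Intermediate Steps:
$f{\left(N \right)} = -8 + N$
$m{\left(L,k \right)} = k^{2} - 872 L$ ($m{\left(L,k \right)} = - 872 L + k^{2} = k^{2} - 872 L$)
$\frac{1}{m{\left(f{\left(12 - -9 \right)},-985 \right)}} = \frac{1}{\left(-985\right)^{2} - 872 \left(-8 + \left(12 - -9\right)\right)} = \frac{1}{970225 - 872 \left(-8 + \left(12 + 9\right)\right)} = \frac{1}{970225 - 872 \left(-8 + 21\right)} = \frac{1}{970225 - 11336} = \frac{1}{958889}$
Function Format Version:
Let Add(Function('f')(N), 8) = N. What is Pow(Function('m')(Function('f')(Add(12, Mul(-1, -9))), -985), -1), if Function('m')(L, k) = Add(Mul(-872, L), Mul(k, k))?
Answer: Rational(1, 958889) ≈ 1.0429e-6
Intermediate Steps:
Function('f')(N) = Add(-8, N)
Function('m')(L, k) = Add(Pow(k, 2), Mul(-872, L)) (Function('m')(L, k) = Add(Mul(-872, L), Pow(k, 2)) = Add(Pow(k, 2), Mul(-872, L)))
Pow(Function('m')(Function('f')(Add(12, Mul(-1, -9))), -985), -1) = Pow(Add(Pow(-985, 2), Mul(-872, Add(-8, Add(12, Mul(-1, -9))))), -1) = Pow(Add(970225, Mul(-872, Add(-8, Add(12, 9)))), -1) = Pow(Add(970225, Mul(-872, Add(-8, 21))), -1) = Pow(Add(970225, Mul(-872, 13)), -1) = Pow(Add(970225, -11336), -1) = Pow(958889, -1) = Rational(1, 958889)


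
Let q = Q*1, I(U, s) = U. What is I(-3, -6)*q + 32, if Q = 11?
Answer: -1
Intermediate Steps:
q = 11 (q = 11*1 = 11)
I(-3, -6)*q + 32 = -3*11 + 32 = -33 + 32 = -1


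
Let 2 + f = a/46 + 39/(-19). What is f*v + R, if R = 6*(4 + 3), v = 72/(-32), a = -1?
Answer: 178881/3496 ≈ 51.167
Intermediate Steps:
v = -9/4 (v = 72*(-1/32) = -9/4 ≈ -2.2500)
f = -3561/874 (f = -2 + (-1/46 + 39/(-19)) = -2 + (-1*1/46 + 39*(-1/19)) = -2 + (-1/46 - 39/19) = -2 - 1813/874 = -3561/874 ≈ -4.0744)
R = 42 (R = 6*7 = 42)
f*v + R = -3561/874*(-9/4) + 42 = 32049/3496 + 42 = 178881/3496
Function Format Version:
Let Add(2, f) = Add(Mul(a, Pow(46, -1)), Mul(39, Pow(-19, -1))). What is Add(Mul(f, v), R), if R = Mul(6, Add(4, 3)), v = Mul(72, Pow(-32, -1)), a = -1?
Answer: Rational(178881, 3496) ≈ 51.167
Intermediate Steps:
v = Rational(-9, 4) (v = Mul(72, Rational(-1, 32)) = Rational(-9, 4) ≈ -2.2500)
f = Rational(-3561, 874) (f = Add(-2, Add(Mul(-1, Pow(46, -1)), Mul(39, Pow(-19, -1)))) = Add(-2, Add(Mul(-1, Rational(1, 46)), Mul(39, Rational(-1, 19)))) = Add(-2, Add(Rational(-1, 46), Rational(-39, 19))) = Add(-2, Rational(-1813, 874)) = Rational(-3561, 874) ≈ -4.0744)
R = 42 (R = Mul(6, 7) = 42)
Add(Mul(f, v), R) = Add(Mul(Rational(-3561, 874), Rational(-9, 4)), 42) = Add(Rational(32049, 3496), 42) = Rational(178881, 3496)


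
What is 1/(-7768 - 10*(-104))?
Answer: -1/6728 ≈ -0.00014863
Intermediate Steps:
1/(-7768 - 10*(-104)) = 1/(-7768 + 1040) = 1/(-6728) = -1/6728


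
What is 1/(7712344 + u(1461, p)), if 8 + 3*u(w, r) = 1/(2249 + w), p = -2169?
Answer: 3710/28612786347 ≈ 1.2966e-7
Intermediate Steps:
u(w, r) = -8/3 + 1/(3*(2249 + w))
1/(7712344 + u(1461, p)) = 1/(7712344 + (-17991 - 8*1461)/(3*(2249 + 1461))) = 1/(7712344 + (⅓)*(-17991 - 11688)/3710) = 1/(7712344 + (⅓)*(1/3710)*(-29679)) = 1/(7712344 - 9893/3710) = 1/(28612786347/3710) = 3710/28612786347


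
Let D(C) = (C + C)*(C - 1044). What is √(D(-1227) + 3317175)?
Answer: 3*√987801 ≈ 2981.6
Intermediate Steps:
D(C) = 2*C*(-1044 + C) (D(C) = (2*C)*(-1044 + C) = 2*C*(-1044 + C))
√(D(-1227) + 3317175) = √(2*(-1227)*(-1044 - 1227) + 3317175) = √(2*(-1227)*(-2271) + 3317175) = √(5573034 + 3317175) = √8890209 = 3*√987801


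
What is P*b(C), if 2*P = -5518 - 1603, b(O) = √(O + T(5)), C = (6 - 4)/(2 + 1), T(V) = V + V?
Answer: -14242*√6/3 ≈ -11629.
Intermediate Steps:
T(V) = 2*V
C = ⅔ (C = 2/3 = 2*(⅓) = ⅔ ≈ 0.66667)
b(O) = √(10 + O) (b(O) = √(O + 2*5) = √(O + 10) = √(10 + O))
P = -7121/2 (P = (-5518 - 1603)/2 = (½)*(-7121) = -7121/2 ≈ -3560.5)
P*b(C) = -7121*√(10 + ⅔)/2 = -14242*√6/3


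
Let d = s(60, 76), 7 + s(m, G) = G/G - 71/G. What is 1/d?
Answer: -76/527 ≈ -0.14421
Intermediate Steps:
s(m, G) = -6 - 71/G (s(m, G) = -7 + (G/G - 71/G) = -7 + (1 - 71/G) = -6 - 71/G)
d = -527/76 (d = -6 - 71/76 = -527/76 ≈ -6.9342)
1/d = 1/(-527/76) = -76/527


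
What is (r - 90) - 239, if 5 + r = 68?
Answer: -266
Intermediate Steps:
r = 63 (r = -5 + 68 = 63)
(r - 90) - 239 = (63 - 90) - 239 = -27 - 239 = -266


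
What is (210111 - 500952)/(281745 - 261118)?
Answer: -290841/20627 ≈ -14.100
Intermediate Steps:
(210111 - 500952)/(281745 - 261118) = -290841/20627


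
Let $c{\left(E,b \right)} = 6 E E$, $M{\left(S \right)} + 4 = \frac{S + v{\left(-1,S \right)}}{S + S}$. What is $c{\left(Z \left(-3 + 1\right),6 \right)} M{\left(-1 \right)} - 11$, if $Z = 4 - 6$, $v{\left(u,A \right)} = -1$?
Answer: $-299$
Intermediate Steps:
$Z = -2$ ($Z = 4 - 6 = -2$)
$M{\left(S \right)} = -4 + \frac{-1 + S}{2 S}$ ($M{\left(S \right)} = -4 + \frac{S - 1}{S + S} = -4 + \frac{-1 + S}{2 S}$)
$c{\left(E,b \right)} = 6 E^{2}$
$c{\left(Z \left(-3 + 1\right),6 \right)} M{\left(-1 \right)} - 11 = 6 \left(- 2 \left(-3 + 1\right)\right)^{2} \frac{-1 - -7}{2 \left(-1\right)} - 11 = 6 \left(\left(-2\right) \left(-2\right)\right)^{2} \cdot \frac{1}{2} \left(-1\right) \left(-1 + 7\right) - 11 = 6 \cdot 4^{2} \cdot \frac{1}{2} \left(-1\right) 6 - 11 = 6 \cdot 16 \left(-3\right) - 11 = 96 \left(-3\right) - 11 = -288 - 11 = -299$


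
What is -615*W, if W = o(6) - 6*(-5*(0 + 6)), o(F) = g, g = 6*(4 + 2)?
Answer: -132840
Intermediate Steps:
g = 36 (g = 6*6 = 36)
o(F) = 36
W = 216 (W = 36 - 6*(-5*(0 + 6)) = 36 - 6*(-5*6) = 36 - 6*(-30) = 36 - 1*(-180) = 36 + 180 = 216)
-615*W = -615*216 = -132840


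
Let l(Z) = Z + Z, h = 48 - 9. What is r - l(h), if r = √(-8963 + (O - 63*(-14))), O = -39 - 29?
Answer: -78 + I*√8149 ≈ -78.0 + 90.272*I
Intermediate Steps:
O = -68
h = 39
l(Z) = 2*Z
r = I*√8149 (r = √(-8963 + (-68 - 63*(-14))) = √(-8963 + (-68 + 882)) = √(-8963 + 814) = √(-8149) = I*√8149 ≈ 90.272*I)
r - l(h) = I*√8149 - 2*39 = I*√8149 - 1*78 = I*√8149 - 78 = -78 + I*√8149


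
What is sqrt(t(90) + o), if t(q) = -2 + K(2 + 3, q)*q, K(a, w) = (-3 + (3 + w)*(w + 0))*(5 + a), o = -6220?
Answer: sqrt(7524078) ≈ 2743.0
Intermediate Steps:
K(a, w) = (-3 + w*(3 + w))*(5 + a) (K(a, w) = (-3 + (3 + w)*w)*(5 + a) = (-3 + w*(3 + w))*(5 + a))
t(q) = -2 + q*(-30 + 10*q**2 + 30*q) (t(q) = -2 + (-15 - 3*(2 + 3) + 5*q**2 + 15*q + (2 + 3)*q**2 + 3*(2 + 3)*q)*q = -2 + (-15 - 3*5 + 5*q**2 + 15*q + 5*q**2 + 3*5*q)*q = -2 + (-15 - 15 + 5*q**2 + 15*q + 5*q**2 + 15*q)*q = -2 + (-30 + 10*q**2 + 30*q)*q = -2 + q*(-30 + 10*q**2 + 30*q))
sqrt(t(90) + o) = sqrt((-2 + 10*90*(-3 + 90**2 + 3*90)) - 6220) = sqrt((-2 + 10*90*(-3 + 8100 + 270)) - 6220) = sqrt((-2 + 10*90*8367) - 6220) = sqrt((-2 + 7530300) - 6220) = sqrt(7530298 - 6220) = sqrt(7524078)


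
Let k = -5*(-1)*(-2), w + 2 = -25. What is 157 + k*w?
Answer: 427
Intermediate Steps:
w = -27 (w = -2 - 25 = -27)
k = -10 (k = 5*(-2) = -10)
157 + k*w = 157 - 10*(-27) = 157 + 270 = 427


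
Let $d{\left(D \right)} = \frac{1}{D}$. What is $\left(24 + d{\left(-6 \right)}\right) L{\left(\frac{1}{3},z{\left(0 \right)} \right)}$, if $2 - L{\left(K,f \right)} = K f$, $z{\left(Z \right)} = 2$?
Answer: $\frac{286}{9} \approx 31.778$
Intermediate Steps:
$L{\left(K,f \right)} = 2 - K f$
$\left(24 + d{\left(-6 \right)}\right) L{\left(\frac{1}{3},z{\left(0 \right)} \right)} = \left(24 + \frac{1}{-6}\right) \left(2 - \frac{1}{3} \cdot 2\right) = \left(24 - \frac{1}{6}\right) \left(2 - \frac{1}{3} \cdot 2\right) = \frac{143 \left(2 - \frac{2}{3}\right)}{6} = \frac{143}{6} \cdot \frac{4}{3} = \frac{286}{9}$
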